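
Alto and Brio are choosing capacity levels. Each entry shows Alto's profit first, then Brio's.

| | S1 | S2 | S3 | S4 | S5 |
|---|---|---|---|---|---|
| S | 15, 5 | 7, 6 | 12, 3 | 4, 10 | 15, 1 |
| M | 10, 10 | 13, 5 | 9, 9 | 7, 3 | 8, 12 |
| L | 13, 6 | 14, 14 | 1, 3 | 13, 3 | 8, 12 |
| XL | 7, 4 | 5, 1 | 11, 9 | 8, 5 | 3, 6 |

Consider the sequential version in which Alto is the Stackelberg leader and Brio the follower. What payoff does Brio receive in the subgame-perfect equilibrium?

14

Work backward from Brio's decision.
- S: Brio compares 5, 6, 3, 10, 1 and picks S4; Alto would get 4.
- M: Brio compares 10, 5, 9, 3, 12 and picks S5; Alto would get 8.
- L: Brio compares 6, 14, 3, 3, 12 and picks S2; Alto would get 14.
- XL: Brio compares 4, 1, 9, 5, 6 and picks S3; Alto would get 11.
Maximizing over 4, 8, 14, 11, Alto chooses L. Subgame-perfect outcome: (L, S2) with payoffs (14, 14).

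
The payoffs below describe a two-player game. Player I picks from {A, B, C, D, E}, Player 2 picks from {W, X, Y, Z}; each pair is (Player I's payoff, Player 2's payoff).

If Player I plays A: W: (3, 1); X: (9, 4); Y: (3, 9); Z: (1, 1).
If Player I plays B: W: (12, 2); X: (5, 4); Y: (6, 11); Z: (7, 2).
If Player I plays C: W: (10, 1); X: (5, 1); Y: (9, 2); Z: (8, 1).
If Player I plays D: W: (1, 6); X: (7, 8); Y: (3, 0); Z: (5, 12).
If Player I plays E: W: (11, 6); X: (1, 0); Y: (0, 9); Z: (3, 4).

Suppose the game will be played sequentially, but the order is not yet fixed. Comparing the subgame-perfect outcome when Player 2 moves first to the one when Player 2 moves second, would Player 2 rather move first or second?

first

If Player I leads: Player 2's best replies are A→Y, B→Y, C→Y, D→Z, E→Y; Player I's induced payoffs 3, 6, 9, 5, 0; outcome (C, Y), payoffs (9, 2).
If Player 2 leads: Player I's best replies are W→B, X→A, Y→C, Z→C; Player 2's induced payoffs 2, 4, 2, 1; outcome (A, X), payoffs (9, 4).
Player 2 gets 4 moving first and 2 moving second, so Player 2 prefers to move first.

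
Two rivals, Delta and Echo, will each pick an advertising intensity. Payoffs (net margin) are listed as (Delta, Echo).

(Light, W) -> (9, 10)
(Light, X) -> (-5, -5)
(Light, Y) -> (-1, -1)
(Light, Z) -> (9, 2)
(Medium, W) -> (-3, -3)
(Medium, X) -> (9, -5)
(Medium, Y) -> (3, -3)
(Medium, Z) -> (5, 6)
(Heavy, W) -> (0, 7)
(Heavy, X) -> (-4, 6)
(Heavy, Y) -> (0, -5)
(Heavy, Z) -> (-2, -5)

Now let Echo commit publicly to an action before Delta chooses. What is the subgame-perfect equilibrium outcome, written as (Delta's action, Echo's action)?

Delta best-responds to each possible Echo move:
- W: Delta compares 9, -3, 0 and picks Light; Echo would get 10.
- X: Delta compares -5, 9, -4 and picks Medium; Echo would get -5.
- Y: Delta compares -1, 3, 0 and picks Medium; Echo would get -3.
- Z: Delta compares 9, 5, -2 and picks Light; Echo would get 2.
Maximizing over 10, -5, -3, 2, Echo chooses W. Subgame-perfect outcome: (Light, W) with payoffs (9, 10).

(Light, W)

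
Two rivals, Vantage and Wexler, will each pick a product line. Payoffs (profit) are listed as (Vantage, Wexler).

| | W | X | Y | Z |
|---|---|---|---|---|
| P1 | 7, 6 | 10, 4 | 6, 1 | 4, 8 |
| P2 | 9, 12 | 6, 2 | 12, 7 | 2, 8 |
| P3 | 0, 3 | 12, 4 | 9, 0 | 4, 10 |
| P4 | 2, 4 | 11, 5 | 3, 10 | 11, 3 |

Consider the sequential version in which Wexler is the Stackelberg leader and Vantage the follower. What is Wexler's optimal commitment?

Backward induction with Wexler moving first.
- W → Vantage plays P2 (best of 7, 9, 0, 2); Wexler gets 12.
- X → Vantage plays P3 (best of 10, 6, 12, 11); Wexler gets 4.
- Y → Vantage plays P2 (best of 6, 12, 9, 3); Wexler gets 7.
- Z → Vantage plays P4 (best of 4, 2, 4, 11); Wexler gets 3.
Among 12, 4, 7, 3, the best is 12 at W. Subgame-perfect outcome: (P2, W) with payoffs (9, 12).

W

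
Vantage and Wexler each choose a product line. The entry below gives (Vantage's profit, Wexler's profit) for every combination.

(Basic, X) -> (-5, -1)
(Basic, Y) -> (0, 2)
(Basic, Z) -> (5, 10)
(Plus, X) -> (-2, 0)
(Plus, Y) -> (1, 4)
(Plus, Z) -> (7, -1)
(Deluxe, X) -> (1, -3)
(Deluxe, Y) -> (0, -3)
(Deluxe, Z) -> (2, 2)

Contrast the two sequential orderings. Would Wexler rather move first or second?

second

If Vantage leads: Wexler's best replies are Basic→Z, Plus→Y, Deluxe→Z; Vantage's induced payoffs 5, 1, 2; outcome (Basic, Z), payoffs (5, 10).
If Wexler leads: Vantage's best replies are X→Deluxe, Y→Plus, Z→Plus; Wexler's induced payoffs -3, 4, -1; outcome (Plus, Y), payoffs (1, 4).
Wexler gets 4 moving first and 10 moving second, so Wexler prefers to move second.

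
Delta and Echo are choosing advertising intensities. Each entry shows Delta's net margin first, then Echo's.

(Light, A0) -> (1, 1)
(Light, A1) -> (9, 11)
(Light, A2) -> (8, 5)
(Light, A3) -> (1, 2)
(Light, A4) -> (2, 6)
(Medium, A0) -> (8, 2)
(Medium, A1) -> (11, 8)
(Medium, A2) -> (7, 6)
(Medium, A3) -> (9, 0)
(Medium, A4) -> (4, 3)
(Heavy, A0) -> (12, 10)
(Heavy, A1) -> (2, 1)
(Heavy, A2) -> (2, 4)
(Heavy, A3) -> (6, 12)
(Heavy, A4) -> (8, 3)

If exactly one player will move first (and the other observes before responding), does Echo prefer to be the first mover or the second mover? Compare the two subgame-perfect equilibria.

If Delta leads: Echo's best replies are Light→A1, Medium→A1, Heavy→A3; Delta's induced payoffs 9, 11, 6; outcome (Medium, A1), payoffs (11, 8).
If Echo leads: Delta's best replies are A0→Heavy, A1→Medium, A2→Light, A3→Medium, A4→Heavy; Echo's induced payoffs 10, 8, 5, 0, 3; outcome (Heavy, A0), payoffs (12, 10).
Echo gets 10 moving first and 8 moving second, so Echo prefers to move first.

first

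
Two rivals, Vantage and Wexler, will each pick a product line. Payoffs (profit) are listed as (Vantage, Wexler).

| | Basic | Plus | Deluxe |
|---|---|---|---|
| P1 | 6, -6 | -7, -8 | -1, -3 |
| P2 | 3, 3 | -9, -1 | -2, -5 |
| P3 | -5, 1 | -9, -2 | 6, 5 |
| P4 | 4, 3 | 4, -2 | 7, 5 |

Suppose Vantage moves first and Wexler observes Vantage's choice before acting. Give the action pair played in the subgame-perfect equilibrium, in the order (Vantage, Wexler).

Wexler best-responds to each possible Vantage move:
- P1: Wexler compares -6, -8, -3 and picks Deluxe; Vantage would get -1.
- P2: Wexler compares 3, -1, -5 and picks Basic; Vantage would get 3.
- P3: Wexler compares 1, -2, 5 and picks Deluxe; Vantage would get 6.
- P4: Wexler compares 3, -2, 5 and picks Deluxe; Vantage would get 7.
Among -1, 3, 6, 7, the best is 7 at P4. Subgame-perfect outcome: (P4, Deluxe) with payoffs (7, 5).

(P4, Deluxe)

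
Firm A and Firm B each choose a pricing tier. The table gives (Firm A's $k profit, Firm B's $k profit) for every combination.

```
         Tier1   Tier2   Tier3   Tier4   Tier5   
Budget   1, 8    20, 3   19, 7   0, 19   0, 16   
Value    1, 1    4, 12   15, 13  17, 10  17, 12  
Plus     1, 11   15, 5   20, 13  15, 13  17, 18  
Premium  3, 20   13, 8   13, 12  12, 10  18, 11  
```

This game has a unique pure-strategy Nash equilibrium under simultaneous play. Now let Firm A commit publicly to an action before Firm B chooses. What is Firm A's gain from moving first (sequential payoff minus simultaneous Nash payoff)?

14

Work backward from Firm B's decision.
- Budget: Firm B compares 8, 3, 7, 19, 16 and picks Tier4; Firm A would get 0.
- Value: Firm B compares 1, 12, 13, 10, 12 and picks Tier3; Firm A would get 15.
- Plus: Firm B compares 11, 5, 13, 13, 18 and picks Tier5; Firm A would get 17.
- Premium: Firm B compares 20, 8, 12, 10, 11 and picks Tier1; Firm A would get 3.
Among 0, 15, 17, 3, the best is 17 at Plus. Subgame-perfect outcome: (Plus, Tier5) with payoffs (17, 18).
For the simultaneous game, intersect best replies.
Firm A's best replies: Tier1→Premium; Tier2→Budget; Tier3→Plus; Tier4→Value; Tier5→Premium.
Firm B's best replies: Budget→Tier4; Value→Tier3; Plus→Tier5; Premium→Tier1.
The unique mutual best reply is (Premium, Tier1), giving (3, 20).
Firm A's commitment gain: 17 − 3 = 14.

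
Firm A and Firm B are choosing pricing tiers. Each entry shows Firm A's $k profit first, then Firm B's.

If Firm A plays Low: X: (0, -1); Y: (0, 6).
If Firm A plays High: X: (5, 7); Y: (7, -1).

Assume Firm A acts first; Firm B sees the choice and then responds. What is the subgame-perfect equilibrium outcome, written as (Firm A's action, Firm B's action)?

Solve by backward induction (Firm A leads).
- Low → Firm B plays Y (best of -1, 6); Firm A gets 0.
- High → Firm B plays X (best of 7, -1); Firm A gets 5.
Maximizing over 0, 5, Firm A chooses High. Subgame-perfect outcome: (High, X) with payoffs (5, 7).

(High, X)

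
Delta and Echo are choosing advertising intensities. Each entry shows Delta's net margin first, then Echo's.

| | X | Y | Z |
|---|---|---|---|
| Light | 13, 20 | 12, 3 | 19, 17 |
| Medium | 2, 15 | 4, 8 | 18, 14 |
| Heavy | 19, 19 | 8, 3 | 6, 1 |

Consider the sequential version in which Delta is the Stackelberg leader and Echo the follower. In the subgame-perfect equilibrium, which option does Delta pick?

Heavy

Echo best-responds to each possible Delta move:
- Light → Echo plays X (best of 20, 3, 17); Delta gets 13.
- Medium → Echo plays X (best of 15, 8, 14); Delta gets 2.
- Heavy → Echo plays X (best of 19, 3, 1); Delta gets 19.
Delta's induced payoffs are 13, 2, 19, so Delta commits to Heavy. Subgame-perfect outcome: (Heavy, X) with payoffs (19, 19).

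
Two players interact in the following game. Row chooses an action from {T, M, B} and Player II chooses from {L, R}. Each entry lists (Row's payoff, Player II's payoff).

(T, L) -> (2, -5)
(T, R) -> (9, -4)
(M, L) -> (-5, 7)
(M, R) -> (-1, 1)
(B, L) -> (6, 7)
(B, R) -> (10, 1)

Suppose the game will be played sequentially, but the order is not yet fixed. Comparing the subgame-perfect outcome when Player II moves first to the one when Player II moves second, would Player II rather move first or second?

first

If Row leads: Player II's best replies are T→R, M→L, B→L; Row's induced payoffs 9, -5, 6; outcome (T, R), payoffs (9, -4).
If Player II leads: Row's best replies are L→B, R→B; Player II's induced payoffs 7, 1; outcome (B, L), payoffs (6, 7).
Player II gets 7 moving first and -4 moving second, so Player II prefers to move first.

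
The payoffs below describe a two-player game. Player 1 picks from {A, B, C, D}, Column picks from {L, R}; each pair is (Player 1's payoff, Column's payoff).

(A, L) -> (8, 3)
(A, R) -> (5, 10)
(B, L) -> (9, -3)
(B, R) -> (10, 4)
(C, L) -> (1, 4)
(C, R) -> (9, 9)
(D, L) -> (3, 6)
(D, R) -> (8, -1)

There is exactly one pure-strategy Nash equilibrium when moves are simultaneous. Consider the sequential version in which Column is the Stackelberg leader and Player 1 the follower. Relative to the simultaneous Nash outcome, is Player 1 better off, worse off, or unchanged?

unchanged

Player 1 best-responds to each possible Column move:
- L → Player 1 plays B (best of 8, 9, 1, 3); Column gets -3.
- R → Player 1 plays B (best of 5, 10, 9, 8); Column gets 4.
Among -3, 4, the best is 4 at R. Subgame-perfect outcome: (B, R) with payoffs (10, 4).
Under simultaneous play:
Player 1's best replies: L→B; R→B.
Column's best replies: A→R; B→R; C→R; D→L.
Only (B, R) has each player best-responding; Nash payoffs (10, 4).
Player 1 earns 10 sequentially versus 10 at the Nash outcome: unchanged.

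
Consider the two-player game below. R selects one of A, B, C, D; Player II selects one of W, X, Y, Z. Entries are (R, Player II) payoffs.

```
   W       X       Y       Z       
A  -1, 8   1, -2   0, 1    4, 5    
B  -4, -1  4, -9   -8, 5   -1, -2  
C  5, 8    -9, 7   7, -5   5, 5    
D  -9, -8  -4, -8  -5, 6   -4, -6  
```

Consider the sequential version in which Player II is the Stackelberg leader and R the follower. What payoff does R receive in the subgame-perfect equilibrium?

5

Work backward from R's decision.
- W: R compares -1, -4, 5, -9 and picks C; Player II would get 8.
- X: R compares 1, 4, -9, -4 and picks B; Player II would get -9.
- Y: R compares 0, -8, 7, -5 and picks C; Player II would get -5.
- Z: R compares 4, -1, 5, -4 and picks C; Player II would get 5.
Maximizing over 8, -9, -5, 5, Player II chooses W. Subgame-perfect outcome: (C, W) with payoffs (5, 8).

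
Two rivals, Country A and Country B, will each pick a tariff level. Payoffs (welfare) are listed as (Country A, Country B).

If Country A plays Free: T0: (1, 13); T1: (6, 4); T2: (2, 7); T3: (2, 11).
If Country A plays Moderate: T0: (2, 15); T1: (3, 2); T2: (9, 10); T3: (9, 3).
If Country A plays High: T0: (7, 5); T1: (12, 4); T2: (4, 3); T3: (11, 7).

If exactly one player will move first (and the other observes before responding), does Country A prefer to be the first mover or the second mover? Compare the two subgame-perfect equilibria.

If Country A leads: Country B's best replies are Free→T0, Moderate→T0, High→T3; Country A's induced payoffs 1, 2, 11; outcome (High, T3), payoffs (11, 7).
If Country B leads: Country A's best replies are T0→High, T1→High, T2→Moderate, T3→High; Country B's induced payoffs 5, 4, 10, 7; outcome (Moderate, T2), payoffs (9, 10).
Country A gets 11 moving first and 9 moving second, so Country A prefers to move first.

first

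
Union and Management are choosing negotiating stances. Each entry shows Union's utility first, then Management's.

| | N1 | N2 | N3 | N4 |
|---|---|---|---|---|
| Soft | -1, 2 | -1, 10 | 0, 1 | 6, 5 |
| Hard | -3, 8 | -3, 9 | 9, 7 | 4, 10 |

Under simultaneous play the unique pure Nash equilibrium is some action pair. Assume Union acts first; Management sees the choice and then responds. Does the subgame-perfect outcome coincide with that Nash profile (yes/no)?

no

Solve by backward induction (Union leads).
- Soft: Management compares 2, 10, 1, 5 and picks N2; Union would get -1.
- Hard: Management compares 8, 9, 7, 10 and picks N4; Union would get 4.
Union's induced payoffs are -1, 4, so Union commits to Hard. Subgame-perfect outcome: (Hard, N4) with payoffs (4, 10).
For the simultaneous game, intersect best replies.
Union's best replies: N1→Soft; N2→Soft; N3→Hard; N4→Soft.
Management's best replies: Soft→N2; Hard→N4.
The unique mutual best reply is (Soft, N2), giving (-1, 10).
Sequential outcome (Hard, N4) differs from the Nash profile (Soft, N2).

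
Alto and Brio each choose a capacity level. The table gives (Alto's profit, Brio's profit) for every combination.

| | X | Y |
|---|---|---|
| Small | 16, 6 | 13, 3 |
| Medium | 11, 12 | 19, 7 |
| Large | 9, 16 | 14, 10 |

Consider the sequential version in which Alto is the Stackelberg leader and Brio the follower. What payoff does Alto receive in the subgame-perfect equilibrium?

16

Backward induction with Alto moving first.
- Small → Brio plays X (best of 6, 3); Alto gets 16.
- Medium → Brio plays X (best of 12, 7); Alto gets 11.
- Large → Brio plays X (best of 16, 10); Alto gets 9.
Maximizing over 16, 11, 9, Alto chooses Small. Subgame-perfect outcome: (Small, X) with payoffs (16, 6).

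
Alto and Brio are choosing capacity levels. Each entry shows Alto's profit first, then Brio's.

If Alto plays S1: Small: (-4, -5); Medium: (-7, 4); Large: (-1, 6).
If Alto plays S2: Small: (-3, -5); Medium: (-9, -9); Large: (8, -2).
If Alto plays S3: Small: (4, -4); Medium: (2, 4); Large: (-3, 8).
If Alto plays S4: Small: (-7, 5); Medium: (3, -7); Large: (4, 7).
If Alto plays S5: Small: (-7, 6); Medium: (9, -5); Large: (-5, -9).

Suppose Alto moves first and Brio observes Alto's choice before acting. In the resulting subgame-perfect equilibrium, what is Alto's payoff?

8

Brio best-responds to each possible Alto move:
- S1: Brio compares -5, 4, 6 and picks Large; Alto would get -1.
- S2: Brio compares -5, -9, -2 and picks Large; Alto would get 8.
- S3: Brio compares -4, 4, 8 and picks Large; Alto would get -3.
- S4: Brio compares 5, -7, 7 and picks Large; Alto would get 4.
- S5: Brio compares 6, -5, -9 and picks Small; Alto would get -7.
Alto's induced payoffs are -1, 8, -3, 4, -7, so Alto commits to S2. Subgame-perfect outcome: (S2, Large) with payoffs (8, -2).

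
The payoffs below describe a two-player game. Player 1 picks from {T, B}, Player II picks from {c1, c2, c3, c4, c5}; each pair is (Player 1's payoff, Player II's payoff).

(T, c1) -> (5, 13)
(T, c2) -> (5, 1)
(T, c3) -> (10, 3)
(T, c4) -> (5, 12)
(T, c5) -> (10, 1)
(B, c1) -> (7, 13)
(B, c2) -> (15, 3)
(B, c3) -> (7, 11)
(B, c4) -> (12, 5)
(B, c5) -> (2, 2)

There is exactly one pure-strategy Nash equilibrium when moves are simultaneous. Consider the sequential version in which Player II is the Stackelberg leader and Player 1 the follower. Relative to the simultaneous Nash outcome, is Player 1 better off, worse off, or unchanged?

Backward induction with Player II moving first.
- c1: BR = B, leader payoff 13.
- c2: BR = B, leader payoff 3.
- c3: BR = T, leader payoff 3.
- c4: BR = B, leader payoff 5.
- c5: BR = T, leader payoff 1.
Player II's induced payoffs are 13, 3, 3, 5, 1, so Player II commits to c1. Subgame-perfect outcome: (B, c1) with payoffs (7, 13).
Now find the simultaneous Nash equilibrium.
Player 1's best replies: c1→B; c2→B; c3→T; c4→B; c5→T.
Player II's best replies: T→c1; B→c1.
The unique mutual best reply is (B, c1), giving (7, 13).
Player 1 earns 7 sequentially versus 7 at the Nash outcome: unchanged.

unchanged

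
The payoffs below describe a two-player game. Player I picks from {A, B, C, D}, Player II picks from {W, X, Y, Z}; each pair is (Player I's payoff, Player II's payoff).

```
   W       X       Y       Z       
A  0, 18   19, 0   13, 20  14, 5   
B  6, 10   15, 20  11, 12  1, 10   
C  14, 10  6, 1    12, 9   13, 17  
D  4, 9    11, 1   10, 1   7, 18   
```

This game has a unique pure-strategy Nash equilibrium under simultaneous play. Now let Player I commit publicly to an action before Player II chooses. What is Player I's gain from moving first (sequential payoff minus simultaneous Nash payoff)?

2

Work backward from Player II's decision.
- A: BR = Y, leader payoff 13.
- B: BR = X, leader payoff 15.
- C: BR = Z, leader payoff 13.
- D: BR = Z, leader payoff 7.
Among 13, 15, 13, 7, the best is 15 at B. Subgame-perfect outcome: (B, X) with payoffs (15, 20).
Now find the simultaneous Nash equilibrium.
Player I's best replies: W→C; X→A; Y→A; Z→A.
Player II's best replies: A→Y; B→X; C→Z; D→Z.
The unique mutual best reply is (A, Y), giving (13, 20).
Player I's commitment gain: 15 − 13 = 2.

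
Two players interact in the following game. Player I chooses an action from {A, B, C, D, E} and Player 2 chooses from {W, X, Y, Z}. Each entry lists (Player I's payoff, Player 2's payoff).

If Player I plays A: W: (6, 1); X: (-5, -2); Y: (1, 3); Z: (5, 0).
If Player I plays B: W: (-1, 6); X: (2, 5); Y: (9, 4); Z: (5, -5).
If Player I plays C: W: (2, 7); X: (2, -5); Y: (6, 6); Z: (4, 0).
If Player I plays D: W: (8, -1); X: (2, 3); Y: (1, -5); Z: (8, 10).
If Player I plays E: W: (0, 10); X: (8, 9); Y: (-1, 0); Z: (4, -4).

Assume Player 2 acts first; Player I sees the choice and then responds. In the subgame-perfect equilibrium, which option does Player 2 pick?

Solve by backward induction (Player 2 leads).
- W: Player I compares 6, -1, 2, 8, 0 and picks D; Player 2 would get -1.
- X: Player I compares -5, 2, 2, 2, 8 and picks E; Player 2 would get 9.
- Y: Player I compares 1, 9, 6, 1, -1 and picks B; Player 2 would get 4.
- Z: Player I compares 5, 5, 4, 8, 4 and picks D; Player 2 would get 10.
Maximizing over -1, 9, 4, 10, Player 2 chooses Z. Subgame-perfect outcome: (D, Z) with payoffs (8, 10).

Z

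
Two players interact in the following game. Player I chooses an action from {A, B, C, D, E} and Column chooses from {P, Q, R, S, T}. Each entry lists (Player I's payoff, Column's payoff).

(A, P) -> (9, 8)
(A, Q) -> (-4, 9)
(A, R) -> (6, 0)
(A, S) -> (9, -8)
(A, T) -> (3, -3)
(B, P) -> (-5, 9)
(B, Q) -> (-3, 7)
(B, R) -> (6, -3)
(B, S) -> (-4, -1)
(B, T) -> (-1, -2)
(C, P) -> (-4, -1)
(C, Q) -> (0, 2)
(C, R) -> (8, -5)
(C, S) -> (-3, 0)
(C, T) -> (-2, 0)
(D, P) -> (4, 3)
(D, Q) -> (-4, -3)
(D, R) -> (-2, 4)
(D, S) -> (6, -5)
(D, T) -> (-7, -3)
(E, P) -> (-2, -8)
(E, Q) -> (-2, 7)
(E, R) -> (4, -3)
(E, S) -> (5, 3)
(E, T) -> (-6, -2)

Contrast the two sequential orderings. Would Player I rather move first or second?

second

If Player I leads: Column's best replies are A→Q, B→P, C→Q, D→R, E→Q; Player I's induced payoffs -4, -5, 0, -2, -2; outcome (C, Q), payoffs (0, 2).
If Column leads: Player I's best replies are P→A, Q→C, R→C, S→A, T→A; Column's induced payoffs 8, 2, -5, -8, -3; outcome (A, P), payoffs (9, 8).
Player I gets 0 moving first and 9 moving second, so Player I prefers to move second.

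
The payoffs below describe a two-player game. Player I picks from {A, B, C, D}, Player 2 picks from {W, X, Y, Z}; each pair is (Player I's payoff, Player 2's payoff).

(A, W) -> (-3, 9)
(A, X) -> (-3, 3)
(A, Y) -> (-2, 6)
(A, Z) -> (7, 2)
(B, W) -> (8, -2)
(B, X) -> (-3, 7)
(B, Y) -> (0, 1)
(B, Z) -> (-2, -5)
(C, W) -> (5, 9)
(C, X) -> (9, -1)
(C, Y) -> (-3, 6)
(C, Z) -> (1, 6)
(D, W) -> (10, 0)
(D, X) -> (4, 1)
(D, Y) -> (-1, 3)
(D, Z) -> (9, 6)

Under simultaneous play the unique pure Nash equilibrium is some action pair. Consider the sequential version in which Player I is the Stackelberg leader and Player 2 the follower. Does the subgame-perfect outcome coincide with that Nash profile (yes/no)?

yes

Work backward from Player 2's decision.
- A: Player 2 compares 9, 3, 6, 2 and picks W; Player I would get -3.
- B: Player 2 compares -2, 7, 1, -5 and picks X; Player I would get -3.
- C: Player 2 compares 9, -1, 6, 6 and picks W; Player I would get 5.
- D: Player 2 compares 0, 1, 3, 6 and picks Z; Player I would get 9.
Among -3, -3, 5, 9, the best is 9 at D. Subgame-perfect outcome: (D, Z) with payoffs (9, 6).
For the simultaneous game, intersect best replies.
Player I's best replies: W→D; X→C; Y→B; Z→D.
Player 2's best replies: A→W; B→X; C→W; D→Z.
Only (D, Z) has each player best-responding; Nash payoffs (9, 6).
Sequential outcome (D, Z) coincides with the Nash profile (D, Z).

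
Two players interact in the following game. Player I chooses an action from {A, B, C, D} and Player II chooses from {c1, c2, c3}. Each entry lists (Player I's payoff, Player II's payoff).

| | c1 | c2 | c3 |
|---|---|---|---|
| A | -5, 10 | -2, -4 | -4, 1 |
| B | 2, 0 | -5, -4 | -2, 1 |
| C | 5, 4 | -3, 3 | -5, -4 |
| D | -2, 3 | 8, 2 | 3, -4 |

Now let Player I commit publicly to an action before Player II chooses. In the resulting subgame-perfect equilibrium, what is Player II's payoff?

4

Player II best-responds to each possible Player I move:
- A: Player II compares 10, -4, 1 and picks c1; Player I would get -5.
- B: Player II compares 0, -4, 1 and picks c3; Player I would get -2.
- C: Player II compares 4, 3, -4 and picks c1; Player I would get 5.
- D: Player II compares 3, 2, -4 and picks c1; Player I would get -2.
Maximizing over -5, -2, 5, -2, Player I chooses C. Subgame-perfect outcome: (C, c1) with payoffs (5, 4).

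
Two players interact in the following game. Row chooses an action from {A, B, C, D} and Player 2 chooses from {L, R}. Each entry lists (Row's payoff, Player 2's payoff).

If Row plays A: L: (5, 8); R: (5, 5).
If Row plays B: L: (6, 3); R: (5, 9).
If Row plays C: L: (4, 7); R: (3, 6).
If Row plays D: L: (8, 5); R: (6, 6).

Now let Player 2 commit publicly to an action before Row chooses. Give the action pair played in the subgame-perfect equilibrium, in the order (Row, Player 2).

Work backward from Row's decision.
- L → Row plays D (best of 5, 6, 4, 8); Player 2 gets 5.
- R → Row plays D (best of 5, 5, 3, 6); Player 2 gets 6.
Player 2's induced payoffs are 5, 6, so Player 2 commits to R. Subgame-perfect outcome: (D, R) with payoffs (6, 6).

(D, R)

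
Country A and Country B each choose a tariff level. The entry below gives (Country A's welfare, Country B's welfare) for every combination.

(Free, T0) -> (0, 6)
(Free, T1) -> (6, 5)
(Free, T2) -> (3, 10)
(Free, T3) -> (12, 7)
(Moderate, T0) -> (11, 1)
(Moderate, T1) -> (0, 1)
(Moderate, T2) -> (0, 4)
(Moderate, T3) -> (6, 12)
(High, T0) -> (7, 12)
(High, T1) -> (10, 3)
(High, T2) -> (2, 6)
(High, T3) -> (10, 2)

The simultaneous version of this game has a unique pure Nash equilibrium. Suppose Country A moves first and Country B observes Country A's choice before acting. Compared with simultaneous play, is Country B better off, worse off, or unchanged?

Backward induction with Country A moving first.
- Free: BR = T2, leader payoff 3.
- Moderate: BR = T3, leader payoff 6.
- High: BR = T0, leader payoff 7.
Maximizing over 3, 6, 7, Country A chooses High. Subgame-perfect outcome: (High, T0) with payoffs (7, 12).
Under simultaneous play:
Country A's best replies: T0→Moderate; T1→High; T2→Free; T3→Free.
Country B's best replies: Free→T2; Moderate→T3; High→T0.
The unique mutual best reply is (Free, T2), giving (3, 10).
Country B earns 12 sequentially versus 10 at the Nash outcome: better off.

better off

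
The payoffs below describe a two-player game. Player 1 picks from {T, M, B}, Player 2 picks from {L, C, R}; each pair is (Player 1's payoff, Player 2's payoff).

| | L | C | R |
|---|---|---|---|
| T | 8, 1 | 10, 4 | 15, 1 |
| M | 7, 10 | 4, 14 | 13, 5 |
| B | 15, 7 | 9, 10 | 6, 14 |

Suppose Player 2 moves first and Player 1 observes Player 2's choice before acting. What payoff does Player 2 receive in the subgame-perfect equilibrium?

7

Backward induction with Player 2 moving first.
- L → Player 1 plays B (best of 8, 7, 15); Player 2 gets 7.
- C → Player 1 plays T (best of 10, 4, 9); Player 2 gets 4.
- R → Player 1 plays T (best of 15, 13, 6); Player 2 gets 1.
Maximizing over 7, 4, 1, Player 2 chooses L. Subgame-perfect outcome: (B, L) with payoffs (15, 7).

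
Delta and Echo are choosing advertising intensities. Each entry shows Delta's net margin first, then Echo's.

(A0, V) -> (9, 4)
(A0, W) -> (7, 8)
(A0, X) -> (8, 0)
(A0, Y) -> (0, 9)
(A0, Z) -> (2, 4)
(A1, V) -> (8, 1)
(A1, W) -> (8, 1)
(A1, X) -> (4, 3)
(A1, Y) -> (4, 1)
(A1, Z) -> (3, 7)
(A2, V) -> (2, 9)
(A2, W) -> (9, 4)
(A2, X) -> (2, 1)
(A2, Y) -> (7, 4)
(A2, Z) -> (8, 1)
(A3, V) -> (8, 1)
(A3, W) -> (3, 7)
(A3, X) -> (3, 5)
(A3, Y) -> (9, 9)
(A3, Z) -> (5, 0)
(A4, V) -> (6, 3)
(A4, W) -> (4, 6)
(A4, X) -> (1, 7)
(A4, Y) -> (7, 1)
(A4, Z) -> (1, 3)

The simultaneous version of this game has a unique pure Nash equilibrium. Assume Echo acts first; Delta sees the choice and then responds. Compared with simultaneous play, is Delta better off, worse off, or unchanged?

unchanged

Work backward from Delta's decision.
- V → Delta plays A0 (best of 9, 8, 2, 8, 6); Echo gets 4.
- W → Delta plays A2 (best of 7, 8, 9, 3, 4); Echo gets 4.
- X → Delta plays A0 (best of 8, 4, 2, 3, 1); Echo gets 0.
- Y → Delta plays A3 (best of 0, 4, 7, 9, 7); Echo gets 9.
- Z → Delta plays A2 (best of 2, 3, 8, 5, 1); Echo gets 1.
Echo's induced payoffs are 4, 4, 0, 9, 1, so Echo commits to Y. Subgame-perfect outcome: (A3, Y) with payoffs (9, 9).
Under simultaneous play:
Delta's best replies: V→A0; W→A2; X→A0; Y→A3; Z→A2.
Echo's best replies: A0→Y; A1→Z; A2→V; A3→Y; A4→X.
Only (A3, Y) has each player best-responding; Nash payoffs (9, 9).
Delta earns 9 sequentially versus 9 at the Nash outcome: unchanged.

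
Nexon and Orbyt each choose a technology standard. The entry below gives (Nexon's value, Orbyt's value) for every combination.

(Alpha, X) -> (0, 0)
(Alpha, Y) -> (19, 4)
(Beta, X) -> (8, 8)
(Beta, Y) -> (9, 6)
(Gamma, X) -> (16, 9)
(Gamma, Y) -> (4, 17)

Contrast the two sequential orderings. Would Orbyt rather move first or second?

first

If Nexon leads: Orbyt's best replies are Alpha→Y, Beta→X, Gamma→Y; Nexon's induced payoffs 19, 8, 4; outcome (Alpha, Y), payoffs (19, 4).
If Orbyt leads: Nexon's best replies are X→Gamma, Y→Alpha; Orbyt's induced payoffs 9, 4; outcome (Gamma, X), payoffs (16, 9).
Orbyt gets 9 moving first and 4 moving second, so Orbyt prefers to move first.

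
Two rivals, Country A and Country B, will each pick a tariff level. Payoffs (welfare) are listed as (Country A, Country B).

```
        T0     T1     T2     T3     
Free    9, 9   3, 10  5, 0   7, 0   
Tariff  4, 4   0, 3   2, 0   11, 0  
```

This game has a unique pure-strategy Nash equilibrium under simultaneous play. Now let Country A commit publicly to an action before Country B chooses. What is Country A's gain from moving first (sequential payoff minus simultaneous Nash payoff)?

Solve by backward induction (Country A leads).
- Free: BR = T1, leader payoff 3.
- Tariff: BR = T0, leader payoff 4.
Country A's induced payoffs are 3, 4, so Country A commits to Tariff. Subgame-perfect outcome: (Tariff, T0) with payoffs (4, 4).
Under simultaneous play:
Country A's best replies: T0→Free; T1→Free; T2→Free; T3→Tariff.
Country B's best replies: Free→T1; Tariff→T0.
Only (Free, T1) has each player best-responding; Nash payoffs (3, 10).
Country A's commitment gain: 4 − 3 = 1.

1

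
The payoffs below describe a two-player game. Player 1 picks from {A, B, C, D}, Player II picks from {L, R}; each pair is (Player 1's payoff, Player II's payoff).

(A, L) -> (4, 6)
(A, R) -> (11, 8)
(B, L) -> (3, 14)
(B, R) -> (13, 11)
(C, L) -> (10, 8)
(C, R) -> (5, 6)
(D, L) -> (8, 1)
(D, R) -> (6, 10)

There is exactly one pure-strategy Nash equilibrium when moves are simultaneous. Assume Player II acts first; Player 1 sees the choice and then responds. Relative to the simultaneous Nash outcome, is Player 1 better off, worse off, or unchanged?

Solve by backward induction (Player II leads).
- L: BR = C, leader payoff 8.
- R: BR = B, leader payoff 11.
Among 8, 11, the best is 11 at R. Subgame-perfect outcome: (B, R) with payoffs (13, 11).
Under simultaneous play:
Player 1's best replies: L→C; R→B.
Player II's best replies: A→R; B→L; C→L; D→R.
Only (C, L) has each player best-responding; Nash payoffs (10, 8).
Player 1 earns 13 sequentially versus 10 at the Nash outcome: better off.

better off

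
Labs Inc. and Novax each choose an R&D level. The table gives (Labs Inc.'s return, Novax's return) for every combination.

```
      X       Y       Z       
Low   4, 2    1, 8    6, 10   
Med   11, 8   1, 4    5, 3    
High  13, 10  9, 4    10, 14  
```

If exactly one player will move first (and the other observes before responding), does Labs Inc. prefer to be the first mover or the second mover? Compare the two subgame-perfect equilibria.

first

If Labs Inc. leads: Novax's best replies are Low→Z, Med→X, High→Z; Labs Inc.'s induced payoffs 6, 11, 10; outcome (Med, X), payoffs (11, 8).
If Novax leads: Labs Inc.'s best replies are X→High, Y→High, Z→High; Novax's induced payoffs 10, 4, 14; outcome (High, Z), payoffs (10, 14).
Labs Inc. gets 11 moving first and 10 moving second, so Labs Inc. prefers to move first.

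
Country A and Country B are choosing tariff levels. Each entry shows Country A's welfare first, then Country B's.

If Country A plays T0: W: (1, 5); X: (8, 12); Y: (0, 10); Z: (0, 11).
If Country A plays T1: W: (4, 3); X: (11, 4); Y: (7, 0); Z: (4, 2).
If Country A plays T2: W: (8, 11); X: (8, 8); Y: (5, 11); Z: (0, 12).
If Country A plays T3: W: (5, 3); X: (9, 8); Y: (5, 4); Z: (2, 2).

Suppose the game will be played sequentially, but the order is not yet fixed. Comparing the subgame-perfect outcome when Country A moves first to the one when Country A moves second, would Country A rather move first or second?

first

If Country A leads: Country B's best replies are T0→X, T1→X, T2→Z, T3→X; Country A's induced payoffs 8, 11, 0, 9; outcome (T1, X), payoffs (11, 4).
If Country B leads: Country A's best replies are W→T2, X→T1, Y→T1, Z→T1; Country B's induced payoffs 11, 4, 0, 2; outcome (T2, W), payoffs (8, 11).
Country A gets 11 moving first and 8 moving second, so Country A prefers to move first.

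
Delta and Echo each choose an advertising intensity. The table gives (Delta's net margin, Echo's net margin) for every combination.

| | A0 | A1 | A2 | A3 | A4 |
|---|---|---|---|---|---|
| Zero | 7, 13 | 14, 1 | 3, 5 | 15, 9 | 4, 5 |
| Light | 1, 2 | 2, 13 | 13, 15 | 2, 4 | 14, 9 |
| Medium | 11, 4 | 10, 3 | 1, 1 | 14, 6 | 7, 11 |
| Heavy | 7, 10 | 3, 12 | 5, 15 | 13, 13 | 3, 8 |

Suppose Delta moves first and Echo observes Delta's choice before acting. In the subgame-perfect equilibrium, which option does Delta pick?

Backward induction with Delta moving first.
- Zero → Echo plays A0 (best of 13, 1, 5, 9, 5); Delta gets 7.
- Light → Echo plays A2 (best of 2, 13, 15, 4, 9); Delta gets 13.
- Medium → Echo plays A4 (best of 4, 3, 1, 6, 11); Delta gets 7.
- Heavy → Echo plays A2 (best of 10, 12, 15, 13, 8); Delta gets 5.
Maximizing over 7, 13, 7, 5, Delta chooses Light. Subgame-perfect outcome: (Light, A2) with payoffs (13, 15).

Light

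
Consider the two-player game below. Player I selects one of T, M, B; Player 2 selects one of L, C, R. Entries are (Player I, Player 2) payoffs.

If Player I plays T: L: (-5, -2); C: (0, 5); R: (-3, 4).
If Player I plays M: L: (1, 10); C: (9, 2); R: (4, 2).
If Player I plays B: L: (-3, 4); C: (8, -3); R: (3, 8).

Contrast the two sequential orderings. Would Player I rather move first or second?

If Player I leads: Player 2's best replies are T→C, M→L, B→R; Player I's induced payoffs 0, 1, 3; outcome (B, R), payoffs (3, 8).
If Player 2 leads: Player I's best replies are L→M, C→M, R→M; Player 2's induced payoffs 10, 2, 2; outcome (M, L), payoffs (1, 10).
Player I gets 3 moving first and 1 moving second, so Player I prefers to move first.

first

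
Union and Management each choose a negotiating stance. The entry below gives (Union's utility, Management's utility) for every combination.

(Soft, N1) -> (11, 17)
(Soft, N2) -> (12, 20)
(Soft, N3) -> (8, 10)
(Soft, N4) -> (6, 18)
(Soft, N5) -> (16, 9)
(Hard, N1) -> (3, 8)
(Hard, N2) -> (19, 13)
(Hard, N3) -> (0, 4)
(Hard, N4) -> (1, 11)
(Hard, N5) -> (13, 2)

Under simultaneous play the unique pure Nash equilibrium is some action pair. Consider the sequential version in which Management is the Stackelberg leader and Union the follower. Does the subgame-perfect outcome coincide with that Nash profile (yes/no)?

no

Work backward from Union's decision.
- N1 → Union plays Soft (best of 11, 3); Management gets 17.
- N2 → Union plays Hard (best of 12, 19); Management gets 13.
- N3 → Union plays Soft (best of 8, 0); Management gets 10.
- N4 → Union plays Soft (best of 6, 1); Management gets 18.
- N5 → Union plays Soft (best of 16, 13); Management gets 9.
Among 17, 13, 10, 18, 9, the best is 18 at N4. Subgame-perfect outcome: (Soft, N4) with payoffs (6, 18).
Under simultaneous play:
Union's best replies: N1→Soft; N2→Hard; N3→Soft; N4→Soft; N5→Soft.
Management's best replies: Soft→N2; Hard→N2.
Only (Hard, N2) has each player best-responding; Nash payoffs (19, 13).
Sequential outcome (Soft, N4) differs from the Nash profile (Hard, N2).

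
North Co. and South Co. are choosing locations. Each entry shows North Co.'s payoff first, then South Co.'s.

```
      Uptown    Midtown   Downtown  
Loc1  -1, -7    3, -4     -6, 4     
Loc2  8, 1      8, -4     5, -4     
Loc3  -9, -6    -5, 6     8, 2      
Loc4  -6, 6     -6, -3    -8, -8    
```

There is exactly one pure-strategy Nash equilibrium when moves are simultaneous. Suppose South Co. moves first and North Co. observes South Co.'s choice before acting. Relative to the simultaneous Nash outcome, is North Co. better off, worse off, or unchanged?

unchanged

Work backward from North Co.'s decision.
- Uptown → North Co. plays Loc2 (best of -1, 8, -9, -6); South Co. gets 1.
- Midtown → North Co. plays Loc2 (best of 3, 8, -5, -6); South Co. gets -4.
- Downtown → North Co. plays Loc3 (best of -6, 5, 8, -8); South Co. gets 2.
Among 1, -4, 2, the best is 2 at Downtown. Subgame-perfect outcome: (Loc3, Downtown) with payoffs (8, 2).
Under simultaneous play:
North Co.'s best replies: Uptown→Loc2; Midtown→Loc2; Downtown→Loc3.
South Co.'s best replies: Loc1→Downtown; Loc2→Uptown; Loc3→Midtown; Loc4→Uptown.
The unique mutual best reply is (Loc2, Uptown), giving (8, 1).
North Co. earns 8 sequentially versus 8 at the Nash outcome: unchanged.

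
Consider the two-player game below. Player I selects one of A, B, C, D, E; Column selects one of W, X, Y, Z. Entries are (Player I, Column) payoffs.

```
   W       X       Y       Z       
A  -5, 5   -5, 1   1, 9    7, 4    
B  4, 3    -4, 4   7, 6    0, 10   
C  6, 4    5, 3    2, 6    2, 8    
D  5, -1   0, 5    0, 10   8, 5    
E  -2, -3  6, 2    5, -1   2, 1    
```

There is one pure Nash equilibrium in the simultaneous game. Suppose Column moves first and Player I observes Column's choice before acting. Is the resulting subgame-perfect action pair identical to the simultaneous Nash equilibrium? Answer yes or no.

no

Solve by backward induction (Column leads).
- W: Player I compares -5, 4, 6, 5, -2 and picks C; Column would get 4.
- X: Player I compares -5, -4, 5, 0, 6 and picks E; Column would get 2.
- Y: Player I compares 1, 7, 2, 0, 5 and picks B; Column would get 6.
- Z: Player I compares 7, 0, 2, 8, 2 and picks D; Column would get 5.
Column's induced payoffs are 4, 2, 6, 5, so Column commits to Y. Subgame-perfect outcome: (B, Y) with payoffs (7, 6).
Now find the simultaneous Nash equilibrium.
Player I's best replies: W→C; X→E; Y→B; Z→D.
Column's best replies: A→Y; B→Z; C→Z; D→Y; E→X.
The unique mutual best reply is (E, X), giving (6, 2).
Sequential outcome (B, Y) differs from the Nash profile (E, X).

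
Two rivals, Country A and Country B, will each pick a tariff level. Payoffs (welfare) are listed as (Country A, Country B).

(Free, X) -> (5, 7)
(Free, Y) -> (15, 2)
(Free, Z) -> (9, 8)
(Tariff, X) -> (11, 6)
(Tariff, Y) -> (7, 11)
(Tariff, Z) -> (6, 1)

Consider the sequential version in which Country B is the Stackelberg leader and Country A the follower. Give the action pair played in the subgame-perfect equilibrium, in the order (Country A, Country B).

Country A best-responds to each possible Country B move:
- X: BR = Tariff, leader payoff 6.
- Y: BR = Free, leader payoff 2.
- Z: BR = Free, leader payoff 8.
Country B's induced payoffs are 6, 2, 8, so Country B commits to Z. Subgame-perfect outcome: (Free, Z) with payoffs (9, 8).

(Free, Z)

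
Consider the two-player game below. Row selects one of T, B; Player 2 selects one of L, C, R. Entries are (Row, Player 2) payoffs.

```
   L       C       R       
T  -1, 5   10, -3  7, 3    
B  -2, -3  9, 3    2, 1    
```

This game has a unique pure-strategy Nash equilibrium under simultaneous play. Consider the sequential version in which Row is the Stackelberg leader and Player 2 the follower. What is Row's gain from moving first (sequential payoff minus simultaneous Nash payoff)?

Solve by backward induction (Row leads).
- T: BR = L, leader payoff -1.
- B: BR = C, leader payoff 9.
Among -1, 9, the best is 9 at B. Subgame-perfect outcome: (B, C) with payoffs (9, 3).
Under simultaneous play:
Row's best replies: L→T; C→T; R→T.
Player 2's best replies: T→L; B→C.
The unique mutual best reply is (T, L), giving (-1, 5).
Row's commitment gain: 9 − -1 = 10.

10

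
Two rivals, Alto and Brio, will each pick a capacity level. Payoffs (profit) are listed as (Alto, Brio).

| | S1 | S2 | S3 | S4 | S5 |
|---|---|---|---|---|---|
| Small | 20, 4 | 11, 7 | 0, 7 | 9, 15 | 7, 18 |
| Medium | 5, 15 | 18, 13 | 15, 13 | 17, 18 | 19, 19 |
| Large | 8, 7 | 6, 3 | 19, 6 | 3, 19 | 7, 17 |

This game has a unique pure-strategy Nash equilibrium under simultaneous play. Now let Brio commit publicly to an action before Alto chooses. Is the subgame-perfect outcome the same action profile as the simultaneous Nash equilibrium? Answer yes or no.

Solve by backward induction (Brio leads).
- S1: Alto compares 20, 5, 8 and picks Small; Brio would get 4.
- S2: Alto compares 11, 18, 6 and picks Medium; Brio would get 13.
- S3: Alto compares 0, 15, 19 and picks Large; Brio would get 6.
- S4: Alto compares 9, 17, 3 and picks Medium; Brio would get 18.
- S5: Alto compares 7, 19, 7 and picks Medium; Brio would get 19.
Maximizing over 4, 13, 6, 18, 19, Brio chooses S5. Subgame-perfect outcome: (Medium, S5) with payoffs (19, 19).
Under simultaneous play:
Alto's best replies: S1→Small; S2→Medium; S3→Large; S4→Medium; S5→Medium.
Brio's best replies: Small→S5; Medium→S5; Large→S4.
Only (Medium, S5) has each player best-responding; Nash payoffs (19, 19).
Sequential outcome (Medium, S5) coincides with the Nash profile (Medium, S5).

yes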